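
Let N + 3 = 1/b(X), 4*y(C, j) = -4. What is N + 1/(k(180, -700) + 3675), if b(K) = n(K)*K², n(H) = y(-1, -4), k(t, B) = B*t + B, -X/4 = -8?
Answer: -378056849/125977600 ≈ -3.0010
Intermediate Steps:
X = 32 (X = -4*(-8) = 32)
k(t, B) = B + B*t
y(C, j) = -1 (y(C, j) = (¼)*(-4) = -1)
n(H) = -1
b(K) = -K²
N = -3073/1024 (N = -3 + 1/(-1*32²) = -3 + 1/(-1*1024) = -3 + 1/(-1024) = -3 - 1/1024 = -3073/1024 ≈ -3.0010)
N + 1/(k(180, -700) + 3675) = -3073/1024 + 1/(-700*(1 + 180) + 3675) = -3073/1024 + 1/(-700*181 + 3675) = -3073/1024 + 1/(-126700 + 3675) = -3073/1024 + 1/(-123025) = -3073/1024 - 1/123025 = -378056849/125977600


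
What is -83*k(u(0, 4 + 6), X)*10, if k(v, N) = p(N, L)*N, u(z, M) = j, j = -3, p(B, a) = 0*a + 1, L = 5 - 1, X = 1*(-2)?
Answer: 1660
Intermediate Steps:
X = -2
L = 4
p(B, a) = 1 (p(B, a) = 0 + 1 = 1)
u(z, M) = -3
k(v, N) = N (k(v, N) = 1*N = N)
-83*k(u(0, 4 + 6), X)*10 = -83*(-2)*10 = 166*10 = 1660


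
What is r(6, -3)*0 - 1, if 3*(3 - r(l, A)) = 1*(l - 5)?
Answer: -1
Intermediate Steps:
r(l, A) = 14/3 - l/3 (r(l, A) = 3 - (l - 5)/3 = 3 - (-5 + l)/3 = 3 + (5/3 - l/3) = 14/3 - l/3)
r(6, -3)*0 - 1 = (14/3 - ⅓*6)*0 - 1 = (14/3 - 2)*0 - 1 = (8/3)*0 - 1 = 0 - 1 = -1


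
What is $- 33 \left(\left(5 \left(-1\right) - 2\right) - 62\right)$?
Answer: $2277$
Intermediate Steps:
$- 33 \left(\left(5 \left(-1\right) - 2\right) - 62\right) = - 33 \left(\left(-5 - 2\right) - 62\right) = - 33 \left(-7 - 62\right) = \left(-33\right) \left(-69\right) = 2277$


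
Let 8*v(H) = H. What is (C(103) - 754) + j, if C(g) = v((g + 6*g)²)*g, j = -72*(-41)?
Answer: 53561207/8 ≈ 6.6952e+6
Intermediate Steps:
v(H) = H/8
j = 2952
C(g) = 49*g³/8 (C(g) = ((g + 6*g)²/8)*g = ((7*g)²/8)*g = ((49*g²)/8)*g = (49*g²/8)*g = 49*g³/8)
(C(103) - 754) + j = ((49/8)*103³ - 754) + 2952 = ((49/8)*1092727 - 754) + 2952 = (53543623/8 - 754) + 2952 = 53537591/8 + 2952 = 53561207/8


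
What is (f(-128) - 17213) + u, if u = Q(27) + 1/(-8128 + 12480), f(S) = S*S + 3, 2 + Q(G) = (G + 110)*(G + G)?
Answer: 28592641/4352 ≈ 6570.0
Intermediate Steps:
Q(G) = -2 + 2*G*(110 + G) (Q(G) = -2 + (G + 110)*(G + G) = -2 + (110 + G)*(2*G) = -2 + 2*G*(110 + G))
f(S) = 3 + S² (f(S) = S² + 3 = 3 + S²)
u = 32187393/4352 (u = (-2 + 2*27² + 220*27) + 1/(-8128 + 12480) = (-2 + 2*729 + 5940) + 1/4352 = (-2 + 1458 + 5940) + 1/4352 = 7396 + 1/4352 = 32187393/4352 ≈ 7396.0)
(f(-128) - 17213) + u = ((3 + (-128)²) - 17213) + 32187393/4352 = ((3 + 16384) - 17213) + 32187393/4352 = (16387 - 17213) + 32187393/4352 = -826 + 32187393/4352 = 28592641/4352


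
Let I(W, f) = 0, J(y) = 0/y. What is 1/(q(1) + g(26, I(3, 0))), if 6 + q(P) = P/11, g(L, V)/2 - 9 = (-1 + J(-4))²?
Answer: 11/155 ≈ 0.070968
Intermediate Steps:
J(y) = 0
g(L, V) = 20 (g(L, V) = 18 + 2*(-1 + 0)² = 18 + 2*(-1)² = 18 + 2*1 = 18 + 2 = 20)
q(P) = -6 + P/11
1/(q(1) + g(26, I(3, 0))) = 1/((-6 + (1/11)*1) + 20) = 1/((-6 + 1/11) + 20) = 1/(-65/11 + 20) = 1/(155/11) = 11/155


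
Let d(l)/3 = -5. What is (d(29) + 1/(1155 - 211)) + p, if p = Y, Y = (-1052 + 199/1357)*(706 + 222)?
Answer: -21193841177/21712 ≈ -9.7614e+5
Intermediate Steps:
d(l) = -15 (d(l) = 3*(-5) = -15)
Y = -1324594720/1357 (Y = (-1052 + 199*(1/1357))*928 = (-1052 + 199/1357)*928 = -1427365/1357*928 = -1324594720/1357 ≈ -9.7612e+5)
p = -1324594720/1357 ≈ -9.7612e+5
(d(29) + 1/(1155 - 211)) + p = (-15 + 1/(1155 - 211)) - 1324594720/1357 = (-15 + 1/944) - 1324594720/1357 = -14159/944 - 1324594720/1357 = -21193841177/21712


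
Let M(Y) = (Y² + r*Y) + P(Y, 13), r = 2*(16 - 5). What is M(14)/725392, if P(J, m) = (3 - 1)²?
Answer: 127/181348 ≈ 0.00070031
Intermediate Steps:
r = 22 (r = 2*11 = 22)
P(J, m) = 4 (P(J, m) = 2² = 4)
M(Y) = 4 + Y² + 22*Y (M(Y) = (Y² + 22*Y) + 4 = 4 + Y² + 22*Y)
M(14)/725392 = (4 + 14² + 22*14)/725392 = (4 + 196 + 308)*(1/725392) = 508*(1/725392) = 127/181348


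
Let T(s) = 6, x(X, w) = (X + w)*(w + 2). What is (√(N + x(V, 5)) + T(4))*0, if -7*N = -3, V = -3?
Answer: 0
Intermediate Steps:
N = 3/7 (N = -⅐*(-3) = 3/7 ≈ 0.42857)
x(X, w) = (2 + w)*(X + w) (x(X, w) = (X + w)*(2 + w) = (2 + w)*(X + w))
(√(N + x(V, 5)) + T(4))*0 = (√(3/7 + (5² + 2*(-3) + 2*5 - 3*5)) + 6)*0 = (√(3/7 + (25 - 6 + 10 - 15)) + 6)*0 = (√(3/7 + 14) + 6)*0 = (√(101/7) + 6)*0 = (√707/7 + 6)*0 = (6 + √707/7)*0 = 0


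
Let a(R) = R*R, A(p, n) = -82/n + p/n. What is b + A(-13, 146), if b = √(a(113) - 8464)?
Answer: -95/146 + √4305 ≈ 64.962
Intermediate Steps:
a(R) = R²
b = √4305 (b = √(113² - 8464) = √(12769 - 8464) = √4305 ≈ 65.613)
b + A(-13, 146) = √4305 + (-82 - 13)/146 = √4305 + (1/146)*(-95) = √4305 - 95/146 = -95/146 + √4305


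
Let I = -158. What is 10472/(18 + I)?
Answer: -374/5 ≈ -74.800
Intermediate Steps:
10472/(18 + I) = 10472/(18 - 158) = 10472/(-140) = 10472*(-1/140) = -374/5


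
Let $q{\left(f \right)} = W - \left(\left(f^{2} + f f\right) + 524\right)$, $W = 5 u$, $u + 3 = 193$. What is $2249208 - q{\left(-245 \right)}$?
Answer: $2368832$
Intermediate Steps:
$u = 190$ ($u = -3 + 193 = 190$)
$W = 950$ ($W = 5 \cdot 190 = 950$)
$q{\left(f \right)} = 426 - 2 f^{2}$ ($q{\left(f \right)} = 950 - \left(\left(f^{2} + f f\right) + 524\right) = 950 - \left(\left(f^{2} + f^{2}\right) + 524\right) = 950 - \left(2 f^{2} + 524\right) = 950 - \left(524 + 2 f^{2}\right) = 426 - 2 f^{2}$)
$2249208 - q{\left(-245 \right)} = 2249208 - \left(426 - 2 \left(-245\right)^{2}\right) = 2249208 - \left(426 - 120050\right) = 2249208 - -119624 = 2249208 + 119624 = 2368832$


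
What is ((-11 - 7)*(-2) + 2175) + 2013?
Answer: 4224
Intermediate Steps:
((-11 - 7)*(-2) + 2175) + 2013 = (-18*(-2) + 2175) + 2013 = (36 + 2175) + 2013 = 2211 + 2013 = 4224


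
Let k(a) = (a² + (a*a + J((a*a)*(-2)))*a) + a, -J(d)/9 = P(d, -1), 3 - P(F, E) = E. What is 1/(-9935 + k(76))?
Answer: 1/432157 ≈ 2.3140e-6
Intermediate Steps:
P(F, E) = 3 - E
J(d) = -36 (J(d) = -9*(3 - 1*(-1)) = -9*(3 + 1) = -9*4 = -36)
k(a) = a + a² + a*(-36 + a²) (k(a) = (a² + (a*a - 36)*a) + a = (a² + (a² - 36)*a) + a = (a² + (-36 + a²)*a) + a = (a² + a*(-36 + a²)) + a = a + a² + a*(-36 + a²))
1/(-9935 + k(76)) = 1/(-9935 + 76*(-35 + 76 + 76²)) = 1/(-9935 + 76*(-35 + 76 + 5776)) = 1/(-9935 + 76*5817) = 1/(-9935 + 442092) = 1/432157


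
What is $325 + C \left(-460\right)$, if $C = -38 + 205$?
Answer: $-76495$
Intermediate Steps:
$C = 167$
$325 + C \left(-460\right) = 325 + 167 \left(-460\right) = 325 - 76820 = -76495$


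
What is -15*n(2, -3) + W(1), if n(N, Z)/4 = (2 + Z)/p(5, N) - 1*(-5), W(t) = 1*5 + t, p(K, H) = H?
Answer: -264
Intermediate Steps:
W(t) = 5 + t
n(N, Z) = 20 + 4*(2 + Z)/N (n(N, Z) = 4*((2 + Z)/N - 1*(-5)) = 4*((2 + Z)/N + 5) = 4*(5 + (2 + Z)/N) = 20 + 4*(2 + Z)/N)
-15*n(2, -3) + W(1) = -60*(2 - 3 + 5*2)/2 + (5 + 1) = -60*(2 - 3 + 10)/2 + 6 = -60*9/2 + 6 = -15*18 + 6 = -270 + 6 = -264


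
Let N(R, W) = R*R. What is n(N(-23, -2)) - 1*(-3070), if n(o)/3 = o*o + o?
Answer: 844180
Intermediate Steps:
N(R, W) = R²
n(o) = 3*o + 3*o² (n(o) = 3*(o*o + o) = 3*(o² + o) = 3*(o + o²) = 3*o + 3*o²)
n(N(-23, -2)) - 1*(-3070) = 3*(-23)²*(1 + (-23)²) - 1*(-3070) = 3*529*(1 + 529) + 3070 = 3*529*530 + 3070 = 841110 + 3070 = 844180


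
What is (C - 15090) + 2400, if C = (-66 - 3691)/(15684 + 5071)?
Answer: -263384707/20755 ≈ -12690.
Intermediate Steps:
C = -3757/20755 ≈ -0.18102
(C - 15090) + 2400 = (-3757/20755 - 15090) + 2400 = -313196707/20755 + 2400 = -263384707/20755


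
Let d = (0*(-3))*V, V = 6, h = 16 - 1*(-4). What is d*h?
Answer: 0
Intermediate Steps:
h = 20 (h = 16 + 4 = 20)
d = 0 (d = (0*(-3))*6 = 0*6 = 0)
d*h = 0*20 = 0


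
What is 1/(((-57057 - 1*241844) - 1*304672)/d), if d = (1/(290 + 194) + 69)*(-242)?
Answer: 33397/1207146 ≈ 0.027666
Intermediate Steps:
d = -33397/2 (d = (1/484 + 69)*(-242) = (33397/484)*(-242) = -33397/2 ≈ -16699.)
1/(((-57057 - 1*241844) - 1*304672)/d) = 1/(((-57057 - 1*241844) - 1*304672)/(-33397/2)) = 1/(((-57057 - 241844) - 304672)*(-2/33397)) = 1/((-298901 - 304672)*(-2/33397)) = 1/(-603573*(-2/33397)) = 1/(1207146/33397) = 33397/1207146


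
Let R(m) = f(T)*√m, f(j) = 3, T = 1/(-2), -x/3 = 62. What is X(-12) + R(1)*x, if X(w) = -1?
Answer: -559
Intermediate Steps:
x = -186 (x = -3*62 = -186)
T = -½ ≈ -0.50000
R(m) = 3*√m
X(-12) + R(1)*x = -1 + (3*√1)*(-186) = -1 + (3*1)*(-186) = -1 + 3*(-186) = -1 - 558 = -559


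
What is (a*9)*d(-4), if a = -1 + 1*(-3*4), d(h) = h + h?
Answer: 936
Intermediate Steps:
d(h) = 2*h
a = -13 (a = -1 + 1*(-12) = -1 - 12 = -13)
(a*9)*d(-4) = (-13*9)*(2*(-4)) = -117*(-8) = 936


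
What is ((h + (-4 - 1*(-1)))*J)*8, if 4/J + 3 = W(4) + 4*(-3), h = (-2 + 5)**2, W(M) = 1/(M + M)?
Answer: -1536/119 ≈ -12.908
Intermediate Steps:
W(M) = 1/(2*M)
h = 9 (h = 3**2 = 9)
J = -32/119 (J = 4/(-3 + ((1/2)/4 + 4*(-3))) = 4/(-3 + ((1/2)*(1/4) - 12)) = 4/(-3 + (1/8 - 12)) = 4/(-3 - 95/8) = 4/(-119/8) = 4*(-8/119) = -32/119 ≈ -0.26891)
((h + (-4 - 1*(-1)))*J)*8 = ((9 + (-4 - 1*(-1)))*(-32/119))*8 = ((9 + (-4 + 1))*(-32/119))*8 = ((9 - 3)*(-32/119))*8 = (6*(-32/119))*8 = -192/119*8 = -1536/119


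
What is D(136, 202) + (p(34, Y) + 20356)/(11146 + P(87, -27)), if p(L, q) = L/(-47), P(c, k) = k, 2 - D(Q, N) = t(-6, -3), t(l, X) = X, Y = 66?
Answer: 3569663/522593 ≈ 6.8307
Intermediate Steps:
D(Q, N) = 5 (D(Q, N) = 2 - 1*(-3) = 2 + 3 = 5)
p(L, q) = -L/47 (p(L, q) = L*(-1/47) = -L/47)
D(136, 202) + (p(34, Y) + 20356)/(11146 + P(87, -27)) = 5 + (-1/47*34 + 20356)/(11146 - 27) = 5 + (-34/47 + 20356)/11119 = 5 + (956698/47)*(1/11119) = 5 + 956698/522593 = 3569663/522593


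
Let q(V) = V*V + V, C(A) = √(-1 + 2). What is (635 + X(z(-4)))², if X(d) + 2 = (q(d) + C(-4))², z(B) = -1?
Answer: 401956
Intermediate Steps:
C(A) = 1 (C(A) = √1 = 1)
q(V) = V + V² (q(V) = V² + V = V + V²)
X(d) = -2 + (1 + d*(1 + d))² (X(d) = -2 + (d*(1 + d) + 1)² = -2 + (1 + d*(1 + d))²)
(635 + X(z(-4)))² = (635 + (-2 + (1 - (1 - 1))²))² = (635 + (-2 + (1 - 1*0)²))² = (635 + (-2 + (1 + 0)²))² = (635 + (-2 + 1²))² = (635 + (-2 + 1))² = (635 - 1)² = 634² = 401956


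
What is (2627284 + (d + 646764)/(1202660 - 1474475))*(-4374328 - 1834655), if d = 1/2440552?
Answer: -3607175965342186047985251/221126213960 ≈ -1.6313e+13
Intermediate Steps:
d = 1/2440552 ≈ 4.0974e-7
(2627284 + (d + 646764)/(1202660 - 1474475))*(-4374328 - 1834655) = (2627284 + (1/2440552 + 646764)/(1202660 - 1474475))*(-4374328 - 1834655) = (2627284 + (1578461173729/2440552)/(-271815))*(-6208983) = (2627284 + (1578461173729/2440552)*(-1/271815))*(-6208983) = (2627284 - 1578461173729/663378641880)*(-6208983) = (1742882513291880191/663378641880)*(-6208983) = -3607175965342186047985251/221126213960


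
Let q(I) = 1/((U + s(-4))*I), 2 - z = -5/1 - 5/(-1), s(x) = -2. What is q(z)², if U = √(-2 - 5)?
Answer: I/(4*(-3*I + 4*√7)) ≈ -0.0061983 + 0.021866*I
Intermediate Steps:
U = I*√7 (U = √(-7) = I*√7 ≈ 2.6458*I)
z = 2 (z = 2 - (-5/1 - 5/(-1)) = 2 - (-5*1 - 5*(-1)) = 2 - (-5 + 5) = 2 - 1*0 = 2 + 0 = 2)
q(I) = 1/(I*(-2 + I*√7)) (q(I) = 1/((I*√7 - 2)*I) = 1/((-2 + I*√7)*I) = 1/(I*(-2 + I*√7)))
q(z)² = (-1/(2*(2 - I*√7)))² = 1/(4*(2 - I*√7)²)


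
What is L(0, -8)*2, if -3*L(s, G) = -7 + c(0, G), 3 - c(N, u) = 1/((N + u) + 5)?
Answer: 22/9 ≈ 2.4444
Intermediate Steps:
c(N, u) = 3 - 1/(5 + N + u) (c(N, u) = 3 - 1/((N + u) + 5) = 3 - 1/(5 + N + u))
L(s, G) = 7/3 - (14 + 3*G)/(3*(5 + G)) (L(s, G) = -(-7 + (14 + 3*0 + 3*G)/(5 + 0 + G))/3 = -(-7 + (14 + 0 + 3*G)/(5 + G))/3 = -(-7 + (14 + 3*G)/(5 + G))/3 = 7/3 - (14 + 3*G)/(3*(5 + G)))
L(0, -8)*2 = ((21 + 4*(-8))/(3*(5 - 8)))*2 = ((1/3)*(21 - 32)/(-3))*2 = ((1/3)*(-1/3)*(-11))*2 = (11/9)*2 = 22/9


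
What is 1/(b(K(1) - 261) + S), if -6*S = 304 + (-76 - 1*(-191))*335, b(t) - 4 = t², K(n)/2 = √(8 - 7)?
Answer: 2/121227 ≈ 1.6498e-5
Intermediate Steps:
K(n) = 2 (K(n) = 2*√(8 - 7) = 2*√1 = 2*1 = 2)
b(t) = 4 + t²
S = -12943/2 (S = -(304 + (-76 - 1*(-191))*335)/6 = -(304 + (-76 + 191)*335)/6 = -(304 + 115*335)/6 = -(304 + 38525)/6 = -⅙*38829 = -12943/2 ≈ -6471.5)
1/(b(K(1) - 261) + S) = 1/((4 + (2 - 261)²) - 12943/2) = 1/((4 + (-259)²) - 12943/2) = 1/((4 + 67081) - 12943/2) = 1/(67085 - 12943/2) = 1/(121227/2) = 2/121227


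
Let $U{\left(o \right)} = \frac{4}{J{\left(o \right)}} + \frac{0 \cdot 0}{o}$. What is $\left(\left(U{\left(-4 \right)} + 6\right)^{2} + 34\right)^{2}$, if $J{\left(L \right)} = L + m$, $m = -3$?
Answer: $\frac{9672100}{2401} \approx 4028.4$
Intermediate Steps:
$J{\left(L \right)} = -3 + L$ ($J{\left(L \right)} = L - 3 = -3 + L$)
$U{\left(o \right)} = \frac{4}{-3 + o}$ ($U{\left(o \right)} = \frac{4}{-3 + o} + \frac{0 \cdot 0}{o} = \frac{4}{-3 + o} + \frac{0}{o} = \frac{4}{-3 + o} + 0 = \frac{4}{-3 + o}$)
$\left(\left(U{\left(-4 \right)} + 6\right)^{2} + 34\right)^{2} = \left(\left(\frac{4}{-3 - 4} + 6\right)^{2} + 34\right)^{2} = \left(\left(\frac{4}{-7} + 6\right)^{2} + 34\right)^{2} = \left(\left(4 \left(- \frac{1}{7}\right) + 6\right)^{2} + 34\right)^{2} = \left(\left(- \frac{4}{7} + 6\right)^{2} + 34\right)^{2} = \left(\left(\frac{38}{7}\right)^{2} + 34\right)^{2} = \left(\frac{1444}{49} + 34\right)^{2} = \left(\frac{3110}{49}\right)^{2} = \frac{9672100}{2401}$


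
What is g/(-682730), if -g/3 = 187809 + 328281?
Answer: 154827/68273 ≈ 2.2678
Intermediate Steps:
g = -1548270 (g = -3*(187809 + 328281) = -3*516090 = -1548270)
g/(-682730) = -1548270/(-682730) = -1548270*(-1/682730) = 154827/68273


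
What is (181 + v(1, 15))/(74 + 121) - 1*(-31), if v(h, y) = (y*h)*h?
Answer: 6241/195 ≈ 32.005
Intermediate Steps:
v(h, y) = y*h² (v(h, y) = (h*y)*h = y*h²)
(181 + v(1, 15))/(74 + 121) - 1*(-31) = (181 + 15*1²)/(74 + 121) - 1*(-31) = (181 + 15*1)/195 + 31 = (181 + 15)*(1/195) + 31 = 196*(1/195) + 31 = 196/195 + 31 = 6241/195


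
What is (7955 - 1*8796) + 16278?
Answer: 15437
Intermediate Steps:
(7955 - 1*8796) + 16278 = (7955 - 8796) + 16278 = -841 + 16278 = 15437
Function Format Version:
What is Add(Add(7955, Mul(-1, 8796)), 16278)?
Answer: 15437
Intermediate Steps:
Add(Add(7955, Mul(-1, 8796)), 16278) = Add(Add(7955, -8796), 16278) = Add(-841, 16278) = 15437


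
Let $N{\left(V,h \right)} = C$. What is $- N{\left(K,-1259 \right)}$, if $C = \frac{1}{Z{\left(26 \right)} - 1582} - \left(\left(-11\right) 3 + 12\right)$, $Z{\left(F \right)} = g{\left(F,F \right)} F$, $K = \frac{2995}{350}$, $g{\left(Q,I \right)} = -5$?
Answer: $- \frac{35951}{1712} \approx -20.999$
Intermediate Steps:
$K = \frac{599}{70}$ ($K = 2995 \cdot \frac{1}{350} = \frac{599}{70} \approx 8.5571$)
$Z{\left(F \right)} = - 5 F$
$C = \frac{35951}{1712}$ ($C = \frac{1}{\left(-5\right) 26 - 1582} - \left(\left(-11\right) 3 + 12\right) = \frac{1}{-130 - 1582} - \left(-33 + 12\right) = \frac{1}{-1712} - -21 = - \frac{1}{1712} + 21 = \frac{35951}{1712} \approx 20.999$)
$N{\left(V,h \right)} = \frac{35951}{1712}$
$- N{\left(K,-1259 \right)} = \left(-1\right) \frac{35951}{1712} = - \frac{35951}{1712}$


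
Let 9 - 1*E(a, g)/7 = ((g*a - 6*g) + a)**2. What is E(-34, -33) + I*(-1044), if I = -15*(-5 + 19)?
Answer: -11357269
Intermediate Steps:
I = -210 (I = -15*14 = -210)
E(a, g) = 63 - 7*(a - 6*g + a*g)**2 (E(a, g) = 63 - 7*((g*a - 6*g) + a)**2 = 63 - 7*((a*g - 6*g) + a)**2 = 63 - 7*((-6*g + a*g) + a)**2 = 63 - 7*(a - 6*g + a*g)**2)
E(-34, -33) + I*(-1044) = (63 - 7*(-34 - 6*(-33) - 34*(-33))**2) - 210*(-1044) = (63 - 7*(-34 + 198 + 1122)**2) + 219240 = (63 - 7*1286**2) + 219240 = (63 - 7*1653796) + 219240 = (63 - 11576572) + 219240 = -11576509 + 219240 = -11357269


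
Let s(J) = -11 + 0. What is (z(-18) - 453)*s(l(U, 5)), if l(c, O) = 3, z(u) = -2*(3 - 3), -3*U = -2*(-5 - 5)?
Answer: 4983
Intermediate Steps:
U = -20/3 (U = -(-2)*(-5 - 5)/3 = -(-2)*(-10)/3 = -⅓*20 = -20/3 ≈ -6.6667)
z(u) = 0 (z(u) = -2*0 = 0)
s(J) = -11
(z(-18) - 453)*s(l(U, 5)) = (0 - 453)*(-11) = -453*(-11) = 4983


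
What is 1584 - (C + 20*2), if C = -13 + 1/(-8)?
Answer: 12457/8 ≈ 1557.1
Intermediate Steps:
C = -105/8 (C = -13 - ⅛ = -105/8 ≈ -13.125)
1584 - (C + 20*2) = 1584 - (-105/8 + 20*2) = 1584 - (-105/8 + 40) = 1584 - 1*215/8 = 1584 - 215/8 = 12457/8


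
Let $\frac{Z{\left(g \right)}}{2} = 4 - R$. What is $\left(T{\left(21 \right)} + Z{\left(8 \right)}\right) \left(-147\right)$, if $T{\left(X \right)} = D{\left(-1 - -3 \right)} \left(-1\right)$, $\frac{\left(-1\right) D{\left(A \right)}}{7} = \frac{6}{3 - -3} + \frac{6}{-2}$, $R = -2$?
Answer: $294$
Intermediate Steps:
$D{\left(A \right)} = 14$ ($D{\left(A \right)} = - 7 \left(\frac{6}{3 - -3} + \frac{6}{-2}\right) = - 7 \left(\frac{6}{3 + 3} + 6 \left(- \frac{1}{2}\right)\right) = - 7 \left(\frac{6}{6} - 3\right) = - 7 \left(6 \cdot \frac{1}{6} - 3\right) = - 7 \left(1 - 3\right) = \left(-7\right) \left(-2\right) = 14$)
$Z{\left(g \right)} = 12$ ($Z{\left(g \right)} = 2 \left(4 - -2\right) = 2 \left(4 + 2\right) = 2 \cdot 6 = 12$)
$T{\left(X \right)} = -14$ ($T{\left(X \right)} = 14 \left(-1\right) = -14$)
$\left(T{\left(21 \right)} + Z{\left(8 \right)}\right) \left(-147\right) = \left(-14 + 12\right) \left(-147\right) = \left(-2\right) \left(-147\right) = 294$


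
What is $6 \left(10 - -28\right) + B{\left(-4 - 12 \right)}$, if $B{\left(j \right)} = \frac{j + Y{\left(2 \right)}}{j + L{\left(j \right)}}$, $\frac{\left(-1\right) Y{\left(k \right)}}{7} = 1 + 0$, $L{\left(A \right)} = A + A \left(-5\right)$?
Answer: $\frac{10921}{48} \approx 227.52$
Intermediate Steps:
$L{\left(A \right)} = - 4 A$ ($L{\left(A \right)} = A - 5 A = - 4 A$)
$Y{\left(k \right)} = -7$ ($Y{\left(k \right)} = - 7 \left(1 + 0\right) = \left(-7\right) 1 = -7$)
$B{\left(j \right)} = - \frac{-7 + j}{3 j}$ ($B{\left(j \right)} = \frac{j - 7}{j - 4 j} = \frac{-7 + j}{\left(-3\right) j} = \left(-7 + j\right) \left(- \frac{1}{3 j}\right) = - \frac{-7 + j}{3 j}$)
$6 \left(10 - -28\right) + B{\left(-4 - 12 \right)} = 6 \left(10 - -28\right) + \frac{7 - \left(-4 - 12\right)}{3 \left(-4 - 12\right)} = 6 \left(10 + 28\right) + \frac{7 - \left(-4 - 12\right)}{3 \left(-4 - 12\right)} = 6 \cdot 38 + \frac{7 - -16}{3 \left(-16\right)} = 228 + \frac{1}{3} \left(- \frac{1}{16}\right) \left(7 + 16\right) = 228 + \frac{1}{3} \left(- \frac{1}{16}\right) 23 = 228 - \frac{23}{48} = \frac{10921}{48}$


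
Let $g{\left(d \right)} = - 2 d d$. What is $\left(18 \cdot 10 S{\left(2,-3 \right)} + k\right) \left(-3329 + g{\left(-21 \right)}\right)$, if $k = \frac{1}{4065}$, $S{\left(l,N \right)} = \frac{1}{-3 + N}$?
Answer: $\frac{513527239}{4065} \approx 1.2633 \cdot 10^{5}$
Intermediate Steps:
$k = \frac{1}{4065} \approx 0.000246$
$g{\left(d \right)} = - 2 d^{2}$
$\left(18 \cdot 10 S{\left(2,-3 \right)} + k\right) \left(-3329 + g{\left(-21 \right)}\right) = \left(\frac{18 \cdot 10}{-3 - 3} + \frac{1}{4065}\right) \left(-3329 - 2 \left(-21\right)^{2}\right) = \left(\frac{180}{-6} + \frac{1}{4065}\right) \left(-3329 - 882\right) = \left(180 \left(- \frac{1}{6}\right) + \frac{1}{4065}\right) \left(-3329 - 882\right) = \left(-30 + \frac{1}{4065}\right) \left(-4211\right) = \left(- \frac{121949}{4065}\right) \left(-4211\right) = \frac{513527239}{4065}$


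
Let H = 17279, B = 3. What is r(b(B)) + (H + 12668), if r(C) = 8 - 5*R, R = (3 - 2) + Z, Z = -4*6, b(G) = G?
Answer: 30070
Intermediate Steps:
Z = -24
R = -23 (R = (3 - 2) - 24 = 1 - 24 = -23)
r(C) = 123 (r(C) = 8 - 5*(-23) = 8 + 115 = 123)
r(b(B)) + (H + 12668) = 123 + (17279 + 12668) = 123 + 29947 = 30070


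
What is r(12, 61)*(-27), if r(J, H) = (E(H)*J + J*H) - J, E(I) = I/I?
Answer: -19764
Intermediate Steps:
E(I) = 1
r(J, H) = H*J (r(J, H) = (1*J + J*H) - J = (J + H*J) - J = H*J)
r(12, 61)*(-27) = (61*12)*(-27) = 732*(-27) = -19764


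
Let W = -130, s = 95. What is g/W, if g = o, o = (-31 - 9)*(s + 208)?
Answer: 1212/13 ≈ 93.231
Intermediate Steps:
o = -12120 (o = (-31 - 9)*(95 + 208) = -40*303 = -12120)
g = -12120
g/W = -12120/(-130) = -12120*(-1/130) = 1212/13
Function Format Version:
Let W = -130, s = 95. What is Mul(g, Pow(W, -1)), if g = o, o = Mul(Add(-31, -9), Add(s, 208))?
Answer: Rational(1212, 13) ≈ 93.231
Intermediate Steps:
o = -12120 (o = Mul(Add(-31, -9), Add(95, 208)) = Mul(-40, 303) = -12120)
g = -12120
Mul(g, Pow(W, -1)) = Mul(-12120, Pow(-130, -1)) = Mul(-12120, Rational(-1, 130)) = Rational(1212, 13)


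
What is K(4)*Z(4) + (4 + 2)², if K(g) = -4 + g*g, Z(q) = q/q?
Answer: 48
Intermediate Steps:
Z(q) = 1
K(g) = -4 + g²
K(4)*Z(4) + (4 + 2)² = (-4 + 4²)*1 + (4 + 2)² = (-4 + 16)*1 + 6² = 12*1 + 36 = 12 + 36 = 48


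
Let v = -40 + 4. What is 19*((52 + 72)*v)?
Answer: -84816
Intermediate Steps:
v = -36
19*((52 + 72)*v) = 19*((52 + 72)*(-36)) = 19*(124*(-36)) = 19*(-4464) = -84816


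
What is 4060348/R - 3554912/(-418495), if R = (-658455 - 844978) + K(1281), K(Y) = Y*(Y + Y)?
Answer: 471859248484/43781691415 ≈ 10.778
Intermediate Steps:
K(Y) = 2*Y² (K(Y) = Y*(2*Y) = 2*Y²)
R = 1778489 (R = (-658455 - 844978) + 2*1281² = -1503433 + 2*1640961 = -1503433 + 3281922 = 1778489)
4060348/R - 3554912/(-418495) = 4060348/1778489 - 3554912/(-418495) = 4060348*(1/1778489) - 3554912*(-1/418495) = 238844/104617 + 3554912/418495 = 471859248484/43781691415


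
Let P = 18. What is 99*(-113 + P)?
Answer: -9405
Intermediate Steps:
99*(-113 + P) = 99*(-113 + 18) = 99*(-95) = -9405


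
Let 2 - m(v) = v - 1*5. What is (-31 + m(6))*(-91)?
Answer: 2730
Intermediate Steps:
m(v) = 7 - v (m(v) = 2 - (v - 1*5) = 2 - (v - 5) = 2 - (-5 + v) = 2 + (5 - v) = 7 - v)
(-31 + m(6))*(-91) = (-31 + (7 - 1*6))*(-91) = (-31 + (7 - 6))*(-91) = (-31 + 1)*(-91) = -30*(-91) = 2730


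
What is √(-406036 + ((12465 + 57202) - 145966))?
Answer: I*√482335 ≈ 694.5*I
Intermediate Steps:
√(-406036 + ((12465 + 57202) - 145966)) = √(-406036 + (69667 - 145966)) = √(-406036 - 76299) = √(-482335) = I*√482335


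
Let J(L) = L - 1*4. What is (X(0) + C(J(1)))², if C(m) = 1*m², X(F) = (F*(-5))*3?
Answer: 81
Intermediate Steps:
J(L) = -4 + L (J(L) = L - 4 = -4 + L)
X(F) = -15*F (X(F) = -5*F*3 = -15*F)
C(m) = m²
(X(0) + C(J(1)))² = (-15*0 + (-4 + 1)²)² = (0 + (-3)²)² = (0 + 9)² = 9² = 81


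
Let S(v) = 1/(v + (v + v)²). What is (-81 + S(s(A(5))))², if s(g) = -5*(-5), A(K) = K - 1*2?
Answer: 41830066576/6375625 ≈ 6560.9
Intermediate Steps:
A(K) = -2 + K (A(K) = K - 2 = -2 + K)
s(g) = 25
S(v) = 1/(v + 4*v²) (S(v) = 1/(v + (2*v)²) = 1/(v + 4*v²))
(-81 + S(s(A(5))))² = (-81 + 1/(25*(1 + 4*25)))² = (-81 + 1/(25*(1 + 100)))² = (-81 + (1/25)/101)² = (-81 + (1/25)*(1/101))² = (-81 + 1/2525)² = (-204524/2525)² = 41830066576/6375625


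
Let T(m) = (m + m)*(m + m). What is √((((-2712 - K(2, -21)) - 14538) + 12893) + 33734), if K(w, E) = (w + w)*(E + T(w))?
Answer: √29397 ≈ 171.46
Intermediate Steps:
T(m) = 4*m² (T(m) = (2*m)*(2*m) = 4*m²)
K(w, E) = 2*w*(E + 4*w²) (K(w, E) = (w + w)*(E + 4*w²) = (2*w)*(E + 4*w²) = 2*w*(E + 4*w²))
√((((-2712 - K(2, -21)) - 14538) + 12893) + 33734) = √((((-2712 - 2*2*(-21 + 4*2²)) - 14538) + 12893) + 33734) = √((((-2712 - 2*2*(-21 + 4*4)) - 14538) + 12893) + 33734) = √((((-2712 - 2*2*(-21 + 16)) - 14538) + 12893) + 33734) = √((((-2712 - 2*2*(-5)) - 14538) + 12893) + 33734) = √((((-2712 - 1*(-20)) - 14538) + 12893) + 33734) = √((((-2712 + 20) - 14538) + 12893) + 33734) = √(((-2692 - 14538) + 12893) + 33734) = √((-17230 + 12893) + 33734) = √(-4337 + 33734) = √29397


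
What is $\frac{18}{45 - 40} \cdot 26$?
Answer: $\frac{468}{5} \approx 93.6$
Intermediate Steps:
$\frac{18}{45 - 40} \cdot 26 = \frac{18}{5} \cdot 26 = \frac{468}{5}$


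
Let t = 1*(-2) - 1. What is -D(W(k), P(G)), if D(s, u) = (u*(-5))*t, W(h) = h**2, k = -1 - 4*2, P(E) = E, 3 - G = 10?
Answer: 105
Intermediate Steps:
G = -7 (G = 3 - 1*10 = 3 - 10 = -7)
t = -3 (t = -2 - 1 = -3)
k = -9 (k = -1 - 8 = -9)
D(s, u) = 15*u (D(s, u) = (u*(-5))*(-3) = -5*u*(-3) = 15*u)
-D(W(k), P(G)) = -15*(-7) = -1*(-105) = 105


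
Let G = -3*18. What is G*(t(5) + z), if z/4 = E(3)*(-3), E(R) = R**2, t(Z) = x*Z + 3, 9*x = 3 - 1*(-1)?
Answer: 5550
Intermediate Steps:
G = -54
x = 4/9 (x = (3 - 1*(-1))/9 = (3 + 1)/9 = (1/9)*4 = 4/9 ≈ 0.44444)
t(Z) = 3 + 4*Z/9 (t(Z) = 4*Z/9 + 3 = 3 + 4*Z/9)
z = -108 (z = 4*(3**2*(-3)) = 4*(9*(-3)) = 4*(-27) = -108)
G*(t(5) + z) = -54*((3 + (4/9)*5) - 108) = -54*((3 + 20/9) - 108) = -54*(47/9 - 108) = -54*(-925/9) = 5550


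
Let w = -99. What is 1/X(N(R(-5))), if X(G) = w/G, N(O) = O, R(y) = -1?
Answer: 1/99 ≈ 0.010101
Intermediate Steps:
X(G) = -99/G
1/X(N(R(-5))) = 1/(-99/(-1)) = 1/(-99*(-1)) = 1/99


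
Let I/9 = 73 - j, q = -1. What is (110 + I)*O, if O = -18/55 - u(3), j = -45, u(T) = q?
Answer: 43364/55 ≈ 788.44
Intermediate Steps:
u(T) = -1
O = 37/55 (O = -18/55 - 1*(-1) = -18*1/55 + 1 = -18/55 + 1 = 37/55 ≈ 0.67273)
I = 1062 (I = 9*(73 - 1*(-45)) = 9*(73 + 45) = 9*118 = 1062)
(110 + I)*O = (110 + 1062)*(37/55) = 1172*(37/55) = 43364/55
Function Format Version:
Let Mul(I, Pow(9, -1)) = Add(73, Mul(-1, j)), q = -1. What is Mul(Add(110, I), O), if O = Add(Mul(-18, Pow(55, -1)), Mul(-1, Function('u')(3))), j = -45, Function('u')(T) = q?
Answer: Rational(43364, 55) ≈ 788.44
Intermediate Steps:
Function('u')(T) = -1
O = Rational(37, 55) (O = Add(Mul(-18, Pow(55, -1)), Mul(-1, -1)) = Add(Mul(-18, Rational(1, 55)), 1) = Add(Rational(-18, 55), 1) = Rational(37, 55) ≈ 0.67273)
I = 1062 (I = Mul(9, Add(73, Mul(-1, -45))) = Mul(9, Add(73, 45)) = Mul(9, 118) = 1062)
Mul(Add(110, I), O) = Mul(Add(110, 1062), Rational(37, 55)) = Mul(1172, Rational(37, 55)) = Rational(43364, 55)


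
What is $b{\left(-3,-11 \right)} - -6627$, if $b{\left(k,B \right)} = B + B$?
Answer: $6605$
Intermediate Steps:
$b{\left(k,B \right)} = 2 B$
$b{\left(-3,-11 \right)} - -6627 = 2 \left(-11\right) - -6627 = -22 + 6627 = 6605$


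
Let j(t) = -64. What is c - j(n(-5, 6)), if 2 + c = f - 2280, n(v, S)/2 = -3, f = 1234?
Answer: -984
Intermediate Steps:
n(v, S) = -6 (n(v, S) = 2*(-3) = -6)
c = -1048 (c = -2 + (1234 - 2280) = -2 - 1046 = -1048)
c - j(n(-5, 6)) = -1048 - 1*(-64) = -1048 + 64 = -984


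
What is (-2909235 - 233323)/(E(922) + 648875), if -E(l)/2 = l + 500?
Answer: -3142558/646031 ≈ -4.8644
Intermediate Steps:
E(l) = -1000 - 2*l (E(l) = -2*(l + 500) = -2*(500 + l) = -1000 - 2*l)
(-2909235 - 233323)/(E(922) + 648875) = (-2909235 - 233323)/((-1000 - 2*922) + 648875) = -3142558/((-1000 - 1844) + 648875) = -3142558/(-2844 + 648875) = -3142558/646031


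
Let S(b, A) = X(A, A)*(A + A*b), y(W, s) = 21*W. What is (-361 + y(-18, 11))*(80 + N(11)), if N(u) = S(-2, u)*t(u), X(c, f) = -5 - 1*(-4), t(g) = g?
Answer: -148539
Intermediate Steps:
X(c, f) = -1 (X(c, f) = -5 + 4 = -1)
S(b, A) = -A - A*b (S(b, A) = -(A + A*b) = -A - A*b)
N(u) = u**2 (N(u) = (-u*(1 - 2))*u = (-1*u*(-1))*u = u*u = u**2)
(-361 + y(-18, 11))*(80 + N(11)) = (-361 + 21*(-18))*(80 + 11**2) = (-361 - 378)*(80 + 121) = -739*201 = -148539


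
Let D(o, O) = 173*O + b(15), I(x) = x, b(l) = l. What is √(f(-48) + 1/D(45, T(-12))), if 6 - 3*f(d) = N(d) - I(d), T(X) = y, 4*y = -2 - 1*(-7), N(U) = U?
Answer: 3*√7622/185 ≈ 1.4157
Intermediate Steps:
y = 5/4 (y = (-2 - 1*(-7))/4 = (-2 + 7)/4 = (¼)*5 = 5/4 ≈ 1.2500)
T(X) = 5/4
D(o, O) = 15 + 173*O (D(o, O) = 173*O + 15 = 15 + 173*O)
f(d) = 2 (f(d) = 2 - (d - d)/3 = 2 - ⅓*0 = 2 + 0 = 2)
√(f(-48) + 1/D(45, T(-12))) = √(2 + 1/(15 + 173*(5/4))) = √(2 + 1/(15 + 865/4)) = √(2 + 1/(925/4)) = √(2 + 4/925) = √(1854/925) = 3*√7622/185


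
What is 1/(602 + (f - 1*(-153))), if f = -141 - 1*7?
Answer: 1/607 ≈ 0.0016474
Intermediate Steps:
f = -148 (f = -141 - 7 = -148)
1/(602 + (f - 1*(-153))) = 1/(602 + (-148 - 1*(-153))) = 1/(602 + (-148 + 153)) = 1/(602 + 5) = 1/607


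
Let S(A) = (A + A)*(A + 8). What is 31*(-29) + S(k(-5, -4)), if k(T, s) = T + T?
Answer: -859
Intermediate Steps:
k(T, s) = 2*T
S(A) = 2*A*(8 + A) (S(A) = (2*A)*(8 + A) = 2*A*(8 + A))
31*(-29) + S(k(-5, -4)) = 31*(-29) + 2*(2*(-5))*(8 + 2*(-5)) = -899 + 2*(-10)*(8 - 10) = -899 + 2*(-10)*(-2) = -899 + 40 = -859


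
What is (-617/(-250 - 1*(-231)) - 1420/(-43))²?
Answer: 2863427121/667489 ≈ 4289.9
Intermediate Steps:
(-617/(-250 - 1*(-231)) - 1420/(-43))² = (-617/(-250 + 231) - 1420*(-1/43))² = (-617/(-19) + 1420/43)² = (-617*(-1/19) + 1420/43)² = (617/19 + 1420/43)² = (53511/817)² = 2863427121/667489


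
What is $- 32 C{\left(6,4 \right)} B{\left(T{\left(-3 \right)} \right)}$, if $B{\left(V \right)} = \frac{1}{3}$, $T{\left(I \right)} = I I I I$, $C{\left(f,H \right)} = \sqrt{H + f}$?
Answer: $- \frac{32 \sqrt{10}}{3} \approx -33.731$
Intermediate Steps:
$T{\left(I \right)} = I^{4}$ ($T{\left(I \right)} = I^{2} I I = I^{3} I = I^{4}$)
$B{\left(V \right)} = \frac{1}{3}$
$- 32 C{\left(6,4 \right)} B{\left(T{\left(-3 \right)} \right)} = - 32 \sqrt{4 + 6} \cdot \frac{1}{3} = - 32 \sqrt{10} \cdot \frac{1}{3} = - \frac{32 \sqrt{10}}{3}$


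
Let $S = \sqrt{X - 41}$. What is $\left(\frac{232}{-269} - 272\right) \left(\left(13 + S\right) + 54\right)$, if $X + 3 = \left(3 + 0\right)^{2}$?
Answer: $- \frac{4917800}{269} - \frac{73400 i \sqrt{35}}{269} \approx -18282.0 - 1614.3 i$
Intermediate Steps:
$X = 6$ ($X = -3 + \left(3 + 0\right)^{2} = -3 + 3^{2} = -3 + 9 = 6$)
$S = i \sqrt{35}$ ($S = \sqrt{6 - 41} = \sqrt{-35} = i \sqrt{35} \approx 5.9161 i$)
$\left(\frac{232}{-269} - 272\right) \left(\left(13 + S\right) + 54\right) = \left(\frac{232}{-269} - 272\right) \left(\left(13 + i \sqrt{35}\right) + 54\right) = \left(232 \left(- \frac{1}{269}\right) - 272\right) \left(67 + i \sqrt{35}\right) = \left(- \frac{232}{269} - 272\right) \left(67 + i \sqrt{35}\right) = - \frac{73400 \left(67 + i \sqrt{35}\right)}{269} = - \frac{4917800}{269} - \frac{73400 i \sqrt{35}}{269}$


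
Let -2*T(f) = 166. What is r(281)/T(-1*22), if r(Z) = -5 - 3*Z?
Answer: 848/83 ≈ 10.217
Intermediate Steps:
T(f) = -83 (T(f) = -1/2*166 = -83)
r(281)/T(-1*22) = (-5 - 3*281)/(-83) = (-5 - 843)*(-1/83) = -848*(-1/83) = 848/83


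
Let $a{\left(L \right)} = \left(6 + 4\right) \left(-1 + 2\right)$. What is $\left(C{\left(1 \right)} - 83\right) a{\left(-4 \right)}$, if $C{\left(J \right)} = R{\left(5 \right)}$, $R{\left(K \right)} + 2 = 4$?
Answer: $-810$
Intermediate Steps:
$R{\left(K \right)} = 2$ ($R{\left(K \right)} = -2 + 4 = 2$)
$C{\left(J \right)} = 2$
$a{\left(L \right)} = 10$ ($a{\left(L \right)} = 10 \cdot 1 = 10$)
$\left(C{\left(1 \right)} - 83\right) a{\left(-4 \right)} = \left(2 - 83\right) 10 = \left(-81\right) 10 = -810$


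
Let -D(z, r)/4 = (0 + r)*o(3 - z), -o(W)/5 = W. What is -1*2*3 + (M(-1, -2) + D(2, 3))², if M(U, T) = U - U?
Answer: 3594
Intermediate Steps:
M(U, T) = 0
o(W) = -5*W
D(z, r) = -4*r*(-15 + 5*z) (D(z, r) = -4*(0 + r)*(-5*(3 - z)) = -4*r*(-15 + 5*z))
-1*2*3 + (M(-1, -2) + D(2, 3))² = -1*2*3 + (0 + 20*3*(3 - 1*2))² = -2*3 + (0 + 20*3*(3 - 2))² = -6 + (0 + 20*3*1)² = -6 + (0 + 60)² = -6 + 60² = -6 + 3600 = 3594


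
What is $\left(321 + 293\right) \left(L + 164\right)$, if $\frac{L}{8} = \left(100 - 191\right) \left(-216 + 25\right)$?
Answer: $85476168$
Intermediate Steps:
$L = 139048$ ($L = 8 \left(100 - 191\right) \left(-216 + 25\right) = 8 \left(\left(-91\right) \left(-191\right)\right) = 8 \cdot 17381 = 139048$)
$\left(321 + 293\right) \left(L + 164\right) = \left(321 + 293\right) \left(139048 + 164\right) = 614 \cdot 139212 = 85476168$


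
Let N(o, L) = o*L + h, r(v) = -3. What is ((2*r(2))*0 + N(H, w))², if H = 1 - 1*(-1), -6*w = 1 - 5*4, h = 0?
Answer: 361/9 ≈ 40.111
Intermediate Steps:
w = 19/6 (w = -(1 - 5*4)/6 = -(1 - 20)/6 = -⅙*(-19) = 19/6 ≈ 3.1667)
H = 2 (H = 1 + 1 = 2)
N(o, L) = L*o (N(o, L) = o*L + 0 = L*o + 0 = L*o)
((2*r(2))*0 + N(H, w))² = ((2*(-3))*0 + (19/6)*2)² = (-6*0 + 19/3)² = (0 + 19/3)² = (19/3)² = 361/9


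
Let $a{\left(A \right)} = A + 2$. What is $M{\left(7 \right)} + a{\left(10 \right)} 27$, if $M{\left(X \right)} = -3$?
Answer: $321$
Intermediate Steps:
$a{\left(A \right)} = 2 + A$
$M{\left(7 \right)} + a{\left(10 \right)} 27 = -3 + \left(2 + 10\right) 27 = -3 + 12 \cdot 27 = -3 + 324 = 321$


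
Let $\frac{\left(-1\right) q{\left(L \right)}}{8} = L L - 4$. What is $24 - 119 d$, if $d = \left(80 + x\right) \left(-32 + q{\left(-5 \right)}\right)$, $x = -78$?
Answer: $47624$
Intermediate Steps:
$q{\left(L \right)} = 32 - 8 L^{2}$ ($q{\left(L \right)} = - 8 \left(L L - 4\right) = - 8 \left(L^{2} - 4\right) = - 8 \left(-4 + L^{2}\right) = 32 - 8 L^{2}$)
$d = -400$ ($d = \left(80 - 78\right) \left(-32 + \left(32 - 8 \left(-5\right)^{2}\right)\right) = 2 \left(-32 + \left(32 - 200\right)\right) = 2 \left(-32 - 168\right) = 2 \left(-200\right) = -400$)
$24 - 119 d = 24 - -47600 = 24 + 47600 = 47624$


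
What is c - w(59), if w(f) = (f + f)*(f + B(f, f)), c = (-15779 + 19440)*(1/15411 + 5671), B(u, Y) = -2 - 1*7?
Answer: 319865033002/15411 ≈ 2.0756e+7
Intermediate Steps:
B(u, Y) = -9 (B(u, Y) = -2 - 7 = -9)
c = 319955957902/15411 (c = 3661*(1/15411 + 5671) = 3661*(87395782/15411) = 319955957902/15411 ≈ 2.0762e+7)
w(f) = 2*f*(-9 + f) (w(f) = (f + f)*(f - 9) = (2*f)*(-9 + f) = 2*f*(-9 + f))
c - w(59) = 319955957902/15411 - 2*59*(-9 + 59) = 319955957902/15411 - 2*59*50 = 319955957902/15411 - 1*5900 = 319955957902/15411 - 5900 = 319865033002/15411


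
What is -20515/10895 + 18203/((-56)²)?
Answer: 26797329/6833344 ≈ 3.9216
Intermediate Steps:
-20515/10895 + 18203/((-56)²) = -20515*1/10895 + 18203/3136 = -4103/2179 + 18203*(1/3136) = -4103/2179 + 18203/3136 = 26797329/6833344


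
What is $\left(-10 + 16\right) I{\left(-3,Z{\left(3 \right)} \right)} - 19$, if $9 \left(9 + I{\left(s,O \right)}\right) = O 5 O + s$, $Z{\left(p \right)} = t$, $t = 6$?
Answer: $45$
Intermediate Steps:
$Z{\left(p \right)} = 6$
$I{\left(s,O \right)} = -9 + \frac{s}{9} + \frac{5 O^{2}}{9}$ ($I{\left(s,O \right)} = -9 + \frac{O 5 O + s}{9} = -9 + \frac{5 O^{2} + s}{9} = -9 + \frac{s + 5 O^{2}}{9} = -9 + \left(\frac{s}{9} + \frac{5 O^{2}}{9}\right) = -9 + \frac{s}{9} + \frac{5 O^{2}}{9}$)
$\left(-10 + 16\right) I{\left(-3,Z{\left(3 \right)} \right)} - 19 = \left(-10 + 16\right) \left(-9 + \frac{1}{9} \left(-3\right) + \frac{5 \cdot 6^{2}}{9}\right) - 19 = 6 \left(-9 - \frac{1}{3} + \frac{5}{9} \cdot 36\right) - 19 = 6 \left(-9 - \frac{1}{3} + 20\right) - 19 = 6 \cdot \frac{32}{3} - 19 = 64 - 19 = 45$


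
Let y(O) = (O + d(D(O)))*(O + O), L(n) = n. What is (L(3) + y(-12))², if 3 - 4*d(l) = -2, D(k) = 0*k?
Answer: 68121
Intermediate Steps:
D(k) = 0
d(l) = 5/4 (d(l) = ¾ - ¼*(-2) = ¾ + ½ = 5/4)
y(O) = 2*O*(5/4 + O) (y(O) = (O + 5/4)*(O + O) = (5/4 + O)*(2*O) = 2*O*(5/4 + O))
(L(3) + y(-12))² = (3 + (½)*(-12)*(5 + 4*(-12)))² = (3 + (½)*(-12)*(5 - 48))² = (3 + (½)*(-12)*(-43))² = (3 + 258)² = 261² = 68121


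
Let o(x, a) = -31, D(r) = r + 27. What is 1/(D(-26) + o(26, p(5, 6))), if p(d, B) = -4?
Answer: -1/30 ≈ -0.033333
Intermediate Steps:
D(r) = 27 + r
1/(D(-26) + o(26, p(5, 6))) = 1/((27 - 26) - 31) = 1/(1 - 31) = 1/(-30) = -1/30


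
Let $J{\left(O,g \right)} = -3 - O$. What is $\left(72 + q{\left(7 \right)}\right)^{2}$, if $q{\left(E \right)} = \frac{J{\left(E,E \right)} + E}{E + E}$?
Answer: $\frac{1010025}{196} \approx 5153.2$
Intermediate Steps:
$q{\left(E \right)} = - \frac{3}{2 E}$ ($q{\left(E \right)} = \frac{\left(-3 - E\right) + E}{E + E} = - \frac{3}{2 E}$)
$\left(72 + q{\left(7 \right)}\right)^{2} = \left(72 - \frac{3}{2 \cdot 7}\right)^{2} = \left(72 - \frac{3}{14}\right)^{2} = \left(\frac{1005}{14}\right)^{2} = \frac{1010025}{196}$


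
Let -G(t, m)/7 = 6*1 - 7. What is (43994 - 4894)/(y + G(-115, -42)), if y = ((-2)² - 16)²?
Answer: 39100/151 ≈ 258.94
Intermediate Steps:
G(t, m) = 7 (G(t, m) = -7*(6*1 - 7) = -7*(6 - 7) = -7*(-1) = 7)
y = 144 (y = (4 - 16)² = (-12)² = 144)
(43994 - 4894)/(y + G(-115, -42)) = (43994 - 4894)/(144 + 7) = 39100/151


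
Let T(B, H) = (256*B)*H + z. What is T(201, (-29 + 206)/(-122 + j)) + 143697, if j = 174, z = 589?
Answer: 4152646/13 ≈ 3.1943e+5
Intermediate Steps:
T(B, H) = 589 + 256*B*H (T(B, H) = (256*B)*H + 589 = 256*B*H + 589 = 589 + 256*B*H)
T(201, (-29 + 206)/(-122 + j)) + 143697 = (589 + 256*201*((-29 + 206)/(-122 + 174))) + 143697 = (589 + 256*201*(177/52)) + 143697 = (589 + 2276928/13) + 143697 = 2284585/13 + 143697 = 4152646/13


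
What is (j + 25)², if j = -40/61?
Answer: 2205225/3721 ≈ 592.64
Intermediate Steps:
j = -40/61 (j = -40*1/61 = -40/61 ≈ -0.65574)
(j + 25)² = (-40/61 + 25)² = (1485/61)² = 2205225/3721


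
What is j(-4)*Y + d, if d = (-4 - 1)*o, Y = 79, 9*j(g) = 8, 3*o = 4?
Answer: 572/9 ≈ 63.556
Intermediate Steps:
o = 4/3 (o = (⅓)*4 = 4/3 ≈ 1.3333)
j(g) = 8/9 (j(g) = (⅑)*8 = 8/9)
d = -20/3 (d = (-4 - 1)*(4/3) = -5*4/3 = -20/3 ≈ -6.6667)
j(-4)*Y + d = (8/9)*79 - 20/3 = 632/9 - 20/3 = 572/9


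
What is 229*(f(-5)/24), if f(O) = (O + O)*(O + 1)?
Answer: 1145/3 ≈ 381.67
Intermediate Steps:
f(O) = 2*O*(1 + O) (f(O) = (2*O)*(1 + O) = 2*O*(1 + O))
229*(f(-5)/24) = 229*((2*(-5)*(1 - 5))/24) = 229*((2*(-5)*(-4))*(1/24)) = 229*(40*(1/24)) = 229*(5/3) = 1145/3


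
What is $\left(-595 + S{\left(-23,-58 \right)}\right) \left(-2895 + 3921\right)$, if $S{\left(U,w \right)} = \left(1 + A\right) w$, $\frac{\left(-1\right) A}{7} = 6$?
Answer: $1829358$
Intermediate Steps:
$A = -42$ ($A = \left(-7\right) 6 = -42$)
$S{\left(U,w \right)} = - 41 w$ ($S{\left(U,w \right)} = \left(1 - 42\right) w = - 41 w$)
$\left(-595 + S{\left(-23,-58 \right)}\right) \left(-2895 + 3921\right) = \left(-595 - -2378\right) \left(-2895 + 3921\right) = \left(-595 + 2378\right) 1026 = 1783 \cdot 1026 = 1829358$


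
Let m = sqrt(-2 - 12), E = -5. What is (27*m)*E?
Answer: -135*I*sqrt(14) ≈ -505.12*I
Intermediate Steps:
m = I*sqrt(14) (m = sqrt(-14) = I*sqrt(14) ≈ 3.7417*I)
(27*m)*E = (27*(I*sqrt(14)))*(-5) = (27*I*sqrt(14))*(-5) = -135*I*sqrt(14)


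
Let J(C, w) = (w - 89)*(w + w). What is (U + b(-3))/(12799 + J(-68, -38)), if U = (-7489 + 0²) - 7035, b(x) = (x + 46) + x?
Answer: -14484/22451 ≈ -0.64514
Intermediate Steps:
J(C, w) = 2*w*(-89 + w) (J(C, w) = (-89 + w)*(2*w) = 2*w*(-89 + w))
b(x) = 46 + 2*x (b(x) = (46 + x) + x = 46 + 2*x)
U = -14524 (U = (-7489 + 0) - 7035 = -7489 - 7035 = -14524)
(U + b(-3))/(12799 + J(-68, -38)) = (-14524 + (46 + 2*(-3)))/(12799 + 2*(-38)*(-89 - 38)) = (-14524 + (46 - 6))/(12799 + 2*(-38)*(-127)) = (-14524 + 40)/(12799 + 9652) = -14484/22451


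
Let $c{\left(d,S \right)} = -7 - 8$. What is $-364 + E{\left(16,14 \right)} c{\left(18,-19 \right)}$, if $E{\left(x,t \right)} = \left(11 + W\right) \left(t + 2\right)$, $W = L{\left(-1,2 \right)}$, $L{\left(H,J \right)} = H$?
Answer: $-2764$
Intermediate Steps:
$W = -1$
$c{\left(d,S \right)} = -15$
$E{\left(x,t \right)} = 20 + 10 t$ ($E{\left(x,t \right)} = \left(11 - 1\right) \left(t + 2\right) = 10 \left(2 + t\right) = 20 + 10 t$)
$-364 + E{\left(16,14 \right)} c{\left(18,-19 \right)} = -364 + \left(20 + 10 \cdot 14\right) \left(-15\right) = -364 + \left(20 + 140\right) \left(-15\right) = -364 + 160 \left(-15\right) = -364 - 2400 = -2764$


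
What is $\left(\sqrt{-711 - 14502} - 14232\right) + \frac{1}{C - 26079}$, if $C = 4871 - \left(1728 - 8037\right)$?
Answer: $- \frac{212042569}{14899} + i \sqrt{15213} \approx -14232.0 + 123.34 i$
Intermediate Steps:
$C = 11180$ ($C = 4871 - \left(1728 - 8037\right) = 4871 - -6309 = 4871 + 6309 = 11180$)
$\left(\sqrt{-711 - 14502} - 14232\right) + \frac{1}{C - 26079} = \left(\sqrt{-711 - 14502} - 14232\right) + \frac{1}{11180 - 26079} = \left(\sqrt{-15213} - 14232\right) + \frac{1}{-14899} = \left(i \sqrt{15213} - 14232\right) - \frac{1}{14899} = \left(-14232 + i \sqrt{15213}\right) - \frac{1}{14899} = - \frac{212042569}{14899} + i \sqrt{15213}$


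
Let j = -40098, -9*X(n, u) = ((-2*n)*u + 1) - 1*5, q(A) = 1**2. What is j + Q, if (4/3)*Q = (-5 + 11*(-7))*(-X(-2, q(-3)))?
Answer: -40098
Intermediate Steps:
q(A) = 1
X(n, u) = 4/9 + 2*n*u/9 (X(n, u) = -(((-2*n)*u + 1) - 1*5)/9 = -((-2*n*u + 1) - 5)/9 = -((1 - 2*n*u) - 5)/9 = -(-4 - 2*n*u)/9 = 4/9 + 2*n*u/9)
Q = 0 (Q = 3*((-5 + 11*(-7))*(-(4/9 + (2/9)*(-2)*1)))/4 = 3*((-5 - 77)*(-(4/9 - 4/9)))/4 = 3*(-(-82)*0)/4 = 3*(-82*0)/4 = (3/4)*0 = 0)
j + Q = -40098 + 0 = -40098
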